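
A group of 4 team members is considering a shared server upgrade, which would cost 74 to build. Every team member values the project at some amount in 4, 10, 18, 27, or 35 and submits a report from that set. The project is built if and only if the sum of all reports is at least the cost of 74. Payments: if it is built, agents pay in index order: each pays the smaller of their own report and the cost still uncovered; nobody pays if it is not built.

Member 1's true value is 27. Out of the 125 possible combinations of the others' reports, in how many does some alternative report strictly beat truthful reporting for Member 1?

Others report (4, 18, 35): truth gives 0; report 18 gives 9 > 0. Violating.
Others report (4, 27, 27): truth gives 0; report 18 gives 9 > 0. Violating.
Others report (4, 27, 35): truth gives 0; report 10 gives 17 > 0. Violating.
Others report (4, 35, 18): truth gives 0; report 18 gives 9 > 0. Violating.
Others report (4, 4, 4): truth gives 0; no alternative beats it.
Others report (4, 4, 10): truth gives 0; no alternative beats it.
(Checking all 125 profiles: 62 have a profitable deviation, 63 do not.)

62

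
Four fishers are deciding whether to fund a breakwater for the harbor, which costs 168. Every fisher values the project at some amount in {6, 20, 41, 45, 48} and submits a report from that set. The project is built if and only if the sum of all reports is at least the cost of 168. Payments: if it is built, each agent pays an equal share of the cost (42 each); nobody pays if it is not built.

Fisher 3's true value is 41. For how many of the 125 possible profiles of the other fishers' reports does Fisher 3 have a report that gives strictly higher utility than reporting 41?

Others report (41, 41, 45): truth gives -1; report 6 gives 0 > -1. Violating.
Others report (41, 41, 48): truth gives -1; report 6 gives 0 > -1. Violating.
Others report (41, 45, 41): truth gives -1; report 6 gives 0 > -1. Violating.
Others report (41, 45, 45): truth gives -1; report 6 gives 0 > -1. Violating.
Others report (6, 6, 6): truth gives 0; no alternative beats it.
Others report (6, 6, 20): truth gives 0; no alternative beats it.
(Checking all 125 profiles: 26 have a profitable deviation, 99 do not.)

26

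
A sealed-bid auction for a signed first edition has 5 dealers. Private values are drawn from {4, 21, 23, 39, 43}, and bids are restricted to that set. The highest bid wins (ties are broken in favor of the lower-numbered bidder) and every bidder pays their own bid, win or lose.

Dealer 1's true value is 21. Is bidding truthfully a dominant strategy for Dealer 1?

Consider the case where Dealer 2 bids 4, Dealer 3 bids 4, Dealer 4 bids 4 and Dealer 5 bids 4.
Truthful bid 21: wins, pays 21, utility 21 - 21 = 0.
Bid 4 instead: wins, pays 4, utility 21 - 4 = 17.
Since 17 > 0, bidding 4 is strictly better here, so truthful bidding is not dominant.

No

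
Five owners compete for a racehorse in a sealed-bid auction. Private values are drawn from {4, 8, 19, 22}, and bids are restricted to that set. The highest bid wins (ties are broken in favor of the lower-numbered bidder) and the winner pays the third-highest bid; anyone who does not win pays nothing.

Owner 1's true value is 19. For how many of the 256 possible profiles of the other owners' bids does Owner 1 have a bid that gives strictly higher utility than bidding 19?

32

Others bid (4, 4, 4, 22): truth gives 0; bid 22 gives 15 > 0. Violating.
Others bid (4, 4, 8, 22): truth gives 0; bid 22 gives 11 > 0. Violating.
Others bid (4, 4, 22, 4): truth gives 0; bid 22 gives 15 > 0. Violating.
Others bid (4, 4, 22, 8): truth gives 0; bid 22 gives 11 > 0. Violating.
Others bid (4, 4, 4, 4): truth gives 15; no alternative beats it.
Others bid (4, 4, 4, 8): truth gives 15; no alternative beats it.
(Checking all 256 profiles: 32 have a profitable deviation, 224 do not.)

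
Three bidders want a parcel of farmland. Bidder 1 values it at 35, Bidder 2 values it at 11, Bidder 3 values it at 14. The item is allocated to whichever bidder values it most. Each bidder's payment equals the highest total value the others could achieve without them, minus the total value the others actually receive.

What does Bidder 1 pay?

14

Bidder 1 has the highest value and receives the item.
Without Bidder 1, the item would go to the next-highest value, 14, so the others could achieve 14.
With Bidder 1 present and winning, the others receive nothing, so their total is 0.
Payment = 14 - 0 = 14.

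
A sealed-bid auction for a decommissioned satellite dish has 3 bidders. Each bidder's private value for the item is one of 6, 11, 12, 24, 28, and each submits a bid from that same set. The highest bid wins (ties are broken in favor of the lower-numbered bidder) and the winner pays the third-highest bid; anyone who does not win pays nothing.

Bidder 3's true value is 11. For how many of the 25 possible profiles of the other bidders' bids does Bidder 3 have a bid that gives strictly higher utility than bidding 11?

Others bid (6, 11): truth gives 0; bid 12 gives 5 > 0. Violating.
Others bid (6, 12): truth gives 0; bid 24 gives 5 > 0. Violating.
Others bid (6, 24): truth gives 0; bid 28 gives 5 > 0. Violating.
Others bid (11, 6): truth gives 0; bid 12 gives 5 > 0. Violating.
Others bid (6, 6): truth gives 5; no alternative beats it.
Others bid (6, 28): truth gives 0; no alternative beats it.
(Checking all 25 profiles: 6 have a profitable deviation, 19 do not.)

6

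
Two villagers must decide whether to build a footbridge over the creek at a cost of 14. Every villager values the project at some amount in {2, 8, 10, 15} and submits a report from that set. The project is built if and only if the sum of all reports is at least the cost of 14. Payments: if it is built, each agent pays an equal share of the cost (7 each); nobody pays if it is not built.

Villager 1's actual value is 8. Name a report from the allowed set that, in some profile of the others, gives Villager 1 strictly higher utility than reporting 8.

Suppose Villager 2 reports 2.
Report 8: project not built, utility 0.
Report 15: project built, pays 7, utility 8 - 7 = 1.
So reporting 15 beats truth here (1 > 0).

15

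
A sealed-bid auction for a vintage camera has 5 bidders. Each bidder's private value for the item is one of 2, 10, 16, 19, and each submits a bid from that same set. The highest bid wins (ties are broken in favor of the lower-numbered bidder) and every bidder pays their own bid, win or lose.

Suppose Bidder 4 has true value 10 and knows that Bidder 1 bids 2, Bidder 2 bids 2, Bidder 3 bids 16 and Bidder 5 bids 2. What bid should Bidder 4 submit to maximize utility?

Bid 2: loses but pays 2, utility -2.
Bid 10: loses but pays 10, utility -10.
Bid 16: loses but pays 16, utility -16.
Bid 19: wins, pays 19, utility 10 - 19 = -9.
The best choice is 2 with utility -2.

2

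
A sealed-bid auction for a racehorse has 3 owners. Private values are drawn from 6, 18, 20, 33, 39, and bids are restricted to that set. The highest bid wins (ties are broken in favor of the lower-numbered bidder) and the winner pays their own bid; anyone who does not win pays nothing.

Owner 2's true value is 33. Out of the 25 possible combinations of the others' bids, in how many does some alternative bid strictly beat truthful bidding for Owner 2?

6

Others bid (6, 6): truth gives 0; bid 18 gives 15 > 0. Violating.
Others bid (6, 18): truth gives 0; bid 18 gives 15 > 0. Violating.
Others bid (6, 20): truth gives 0; bid 20 gives 13 > 0. Violating.
Others bid (18, 6): truth gives 0; bid 20 gives 13 > 0. Violating.
Others bid (6, 33): truth gives 0; no alternative beats it.
Others bid (6, 39): truth gives 0; no alternative beats it.
(Checking all 25 profiles: 6 have a profitable deviation, 19 do not.)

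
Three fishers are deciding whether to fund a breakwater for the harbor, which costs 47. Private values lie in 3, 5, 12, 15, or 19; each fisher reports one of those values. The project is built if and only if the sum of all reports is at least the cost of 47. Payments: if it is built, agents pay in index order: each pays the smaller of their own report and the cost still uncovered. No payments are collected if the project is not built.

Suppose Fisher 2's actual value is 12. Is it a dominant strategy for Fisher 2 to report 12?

Yes

Check each profile of the others' reports and compare truth against every alternative report.
Others report (3, 3): truth gives 0, best alternative gives 0.
Others report (3, 5): truth gives 0, best alternative gives 0.
Others report (3, 12): truth gives 0, best alternative gives 0.
Others report (3, 15): truth gives 0, best alternative gives 0.
Others report (3, 19): truth gives 0, best alternative gives 0.
Others report (5, 3): truth gives 0, best alternative gives 0.
(Remaining 19 profiles checked similarly; truth is weakly best in each.)
In every case the truthful report is at least as good as any alternative, so it is a dominant strategy.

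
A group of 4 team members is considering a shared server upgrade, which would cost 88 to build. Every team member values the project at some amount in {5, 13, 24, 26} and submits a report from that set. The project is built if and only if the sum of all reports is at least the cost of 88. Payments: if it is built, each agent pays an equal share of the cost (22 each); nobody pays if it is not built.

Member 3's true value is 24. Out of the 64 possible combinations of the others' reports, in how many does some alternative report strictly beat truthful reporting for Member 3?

Others report (13, 24, 26): truth gives 0; report 26 gives 2 > 0. Violating.
Others report (13, 26, 24): truth gives 0; report 26 gives 2 > 0. Violating.
Others report (24, 13, 26): truth gives 0; report 26 gives 2 > 0. Violating.
Others report (24, 26, 13): truth gives 0; report 26 gives 2 > 0. Violating.
Others report (5, 5, 5): truth gives 0; no alternative beats it.
Others report (5, 5, 13): truth gives 0; no alternative beats it.
(Checking all 64 profiles: 6 have a profitable deviation, 58 do not.)

6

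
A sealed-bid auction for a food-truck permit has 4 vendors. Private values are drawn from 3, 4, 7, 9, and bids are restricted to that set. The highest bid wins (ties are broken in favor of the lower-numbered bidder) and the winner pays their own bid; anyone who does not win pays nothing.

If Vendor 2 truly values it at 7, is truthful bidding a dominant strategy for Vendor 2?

Consider the case where Vendor 1 bids 3, Vendor 3 bids 3 and Vendor 4 bids 3.
Truthful bid 7: wins, pays 7, utility 7 - 7 = 0.
Bid 4 instead: wins, pays 4, utility 7 - 4 = 3.
Since 3 > 0, bidding 4 is strictly better here, so truthful bidding is not dominant.

No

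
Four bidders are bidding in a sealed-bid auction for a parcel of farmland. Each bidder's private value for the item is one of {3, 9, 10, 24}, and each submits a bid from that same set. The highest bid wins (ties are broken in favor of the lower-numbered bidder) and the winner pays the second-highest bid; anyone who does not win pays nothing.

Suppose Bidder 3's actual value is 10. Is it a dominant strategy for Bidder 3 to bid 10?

Check each profile of the others' bids and compare truth against every alternative bid.
Others bid (3, 3, 3): truth gives 7, best alternative gives 7.
Others bid (3, 3, 9): truth gives 1, best alternative gives 1.
Others bid (3, 9, 3): truth gives 1, best alternative gives 1.
Others bid (3, 9, 9): truth gives 1, best alternative gives 1.
Others bid (9, 3, 3): truth gives 1, best alternative gives 1.
Others bid (9, 3, 9): truth gives 1, best alternative gives 1.
(Remaining 58 profiles checked similarly; truth is weakly best in each.)
In every case the truthful bid is at least as good as any alternative, so it is a dominant strategy.

Yes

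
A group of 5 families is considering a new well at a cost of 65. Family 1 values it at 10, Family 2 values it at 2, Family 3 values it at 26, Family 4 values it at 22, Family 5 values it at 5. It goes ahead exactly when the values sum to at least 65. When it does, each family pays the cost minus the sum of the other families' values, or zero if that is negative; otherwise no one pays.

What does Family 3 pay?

26

Total value 65 ≥ cost 65, so the project is built.
The other families' values sum to 39.
Cost minus that sum is 65 - 39 = 26.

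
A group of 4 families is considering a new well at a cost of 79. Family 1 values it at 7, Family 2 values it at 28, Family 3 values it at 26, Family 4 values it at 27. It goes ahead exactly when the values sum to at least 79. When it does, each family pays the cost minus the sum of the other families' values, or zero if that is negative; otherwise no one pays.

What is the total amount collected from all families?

Total value 88 ≥ cost 79, so it is built.
Family 1: others sum to 81; max(0, 79 - 81) = 0.
Family 2: others sum to 60; max(0, 79 - 60) = 19.
Family 3: others sum to 62; max(0, 79 - 62) = 17.
Family 4: others sum to 61; max(0, 79 - 61) = 18.
Total collected = 0 + 19 + 17 + 18 = 54.

54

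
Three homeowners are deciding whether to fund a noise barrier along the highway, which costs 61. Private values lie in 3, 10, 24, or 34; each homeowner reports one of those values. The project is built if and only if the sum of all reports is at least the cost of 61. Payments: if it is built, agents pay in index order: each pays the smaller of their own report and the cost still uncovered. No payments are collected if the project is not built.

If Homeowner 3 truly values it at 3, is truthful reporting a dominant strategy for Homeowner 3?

Yes

Check each profile of the others' reports and compare truth against every alternative report.
Others report (34, 34): truth gives 3, best alternative gives 3.
Others report (3, 3): truth gives 0, best alternative gives 0.
Others report (3, 10): truth gives 0, best alternative gives 0.
Others report (3, 24): truth gives 0, best alternative gives 0.
Others report (3, 34): truth gives 0, best alternative gives 0.
Others report (10, 3): truth gives 0, best alternative gives 0.
(Remaining 10 profiles checked similarly; truth is weakly best in each.)
In every case the truthful report is at least as good as any alternative, so it is a dominant strategy.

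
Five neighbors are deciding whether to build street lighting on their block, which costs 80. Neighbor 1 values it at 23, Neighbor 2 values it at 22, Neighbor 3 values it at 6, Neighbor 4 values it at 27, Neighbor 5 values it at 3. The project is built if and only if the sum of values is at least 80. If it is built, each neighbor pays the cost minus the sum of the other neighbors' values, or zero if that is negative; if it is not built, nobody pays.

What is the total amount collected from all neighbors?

76

Total value 81 ≥ cost 80, so it is built.
Neighbor 1: others sum to 58; max(0, 80 - 58) = 22.
Neighbor 2: others sum to 59; max(0, 80 - 59) = 21.
Neighbor 3: others sum to 75; max(0, 80 - 75) = 5.
Neighbor 4: others sum to 54; max(0, 80 - 54) = 26.
Neighbor 5: others sum to 78; max(0, 80 - 78) = 2.
Total collected = 22 + 21 + 5 + 26 + 2 = 76.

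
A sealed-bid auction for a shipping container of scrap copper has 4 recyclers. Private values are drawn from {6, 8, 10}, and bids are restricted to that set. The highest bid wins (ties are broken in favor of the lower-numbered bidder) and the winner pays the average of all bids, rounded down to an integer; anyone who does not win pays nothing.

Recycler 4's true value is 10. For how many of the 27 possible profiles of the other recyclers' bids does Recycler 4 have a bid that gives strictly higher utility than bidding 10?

Others bid (6, 6, 6): truth gives 3; bid 8 gives 4 > 3. Violating.
Others bid (6, 6, 8): truth gives 3; no alternative beats it.
Others bid (6, 6, 10): truth gives 0; no alternative beats it.
(Checking all 27 profiles: 1 has a profitable deviation, 26 do not.)

1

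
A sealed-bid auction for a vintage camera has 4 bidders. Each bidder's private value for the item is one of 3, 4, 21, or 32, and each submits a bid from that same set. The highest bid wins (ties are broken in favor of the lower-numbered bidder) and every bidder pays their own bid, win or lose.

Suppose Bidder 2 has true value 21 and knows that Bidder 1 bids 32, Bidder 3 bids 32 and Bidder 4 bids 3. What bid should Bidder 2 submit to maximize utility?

Bid 3: loses but pays 3, utility -3.
Bid 4: loses but pays 4, utility -4.
Bid 21: loses but pays 21, utility -21.
Bid 32: loses but pays 32, utility -32.
The best choice is 3 with utility -3.

3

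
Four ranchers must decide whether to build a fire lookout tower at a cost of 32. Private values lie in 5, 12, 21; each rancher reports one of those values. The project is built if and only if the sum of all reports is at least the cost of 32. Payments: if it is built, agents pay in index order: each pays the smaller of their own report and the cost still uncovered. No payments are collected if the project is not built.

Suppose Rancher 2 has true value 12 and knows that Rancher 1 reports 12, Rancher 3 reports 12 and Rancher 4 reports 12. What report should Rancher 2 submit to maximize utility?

5

Report 5: project built, pays 5, utility 12 - 5 = 7.
Report 12: project built, pays 12, utility 12 - 12 = 0.
Report 21: project built, pays 20, utility 12 - 20 = -8.
The best choice is 5 with utility 7.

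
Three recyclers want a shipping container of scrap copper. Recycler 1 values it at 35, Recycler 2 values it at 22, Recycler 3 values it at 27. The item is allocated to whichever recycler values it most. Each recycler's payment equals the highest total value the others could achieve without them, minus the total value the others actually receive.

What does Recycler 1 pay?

Recycler 1 has the highest value and receives the item.
Without Recycler 1, the item would go to the next-highest value, 27, so the others could achieve 27.
With Recycler 1 present and winning, the others receive nothing, so their total is 0.
Payment = 27 - 0 = 27.

27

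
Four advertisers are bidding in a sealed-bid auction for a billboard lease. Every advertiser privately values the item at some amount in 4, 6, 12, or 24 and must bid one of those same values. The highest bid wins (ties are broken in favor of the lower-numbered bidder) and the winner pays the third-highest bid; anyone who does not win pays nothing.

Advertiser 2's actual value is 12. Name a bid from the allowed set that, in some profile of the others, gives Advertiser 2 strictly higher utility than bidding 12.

24

Suppose Advertiser 1 bids 4, Advertiser 3 bids 4 and Advertiser 4 bids 24.
Bid 12: loses, pays 0, utility 0.
Bid 24: wins, pays 4, utility 12 - 4 = 8.
So bidding 24 beats truth here (8 > 0).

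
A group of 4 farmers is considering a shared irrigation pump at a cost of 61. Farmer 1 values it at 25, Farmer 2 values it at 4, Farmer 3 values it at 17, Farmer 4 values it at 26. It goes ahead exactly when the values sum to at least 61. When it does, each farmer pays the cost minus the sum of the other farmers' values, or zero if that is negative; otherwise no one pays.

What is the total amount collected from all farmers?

Total value 72 ≥ cost 61, so it is built.
Farmer 1: others sum to 47; max(0, 61 - 47) = 14.
Farmer 2: others sum to 68; max(0, 61 - 68) = 0.
Farmer 3: others sum to 55; max(0, 61 - 55) = 6.
Farmer 4: others sum to 46; max(0, 61 - 46) = 15.
Total collected = 14 + 0 + 6 + 15 = 35.

35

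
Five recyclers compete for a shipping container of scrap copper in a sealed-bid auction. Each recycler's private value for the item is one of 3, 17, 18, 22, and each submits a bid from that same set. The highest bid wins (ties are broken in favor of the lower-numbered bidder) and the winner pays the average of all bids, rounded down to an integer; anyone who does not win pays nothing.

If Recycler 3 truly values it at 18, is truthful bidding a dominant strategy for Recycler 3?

Consider the case where Recycler 1 bids 3, Recycler 2 bids 3, Recycler 4 bids 3 and Recycler 5 bids 3.
Truthful bid 18: wins, pays 6, utility 18 - 6 = 12.
Bid 17 instead: wins, pays 5, utility 18 - 5 = 13.
Since 13 > 12, bidding 17 is strictly better here, so truthful bidding is not dominant.

No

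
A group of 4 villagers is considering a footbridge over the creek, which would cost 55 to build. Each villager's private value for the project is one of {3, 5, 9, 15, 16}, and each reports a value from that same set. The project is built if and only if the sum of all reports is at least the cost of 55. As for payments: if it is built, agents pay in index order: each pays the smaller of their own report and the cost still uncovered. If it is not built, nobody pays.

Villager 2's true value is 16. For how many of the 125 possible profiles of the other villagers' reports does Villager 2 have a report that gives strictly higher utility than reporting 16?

Others report (9, 15, 16): truth gives 0; report 15 gives 1 > 0. Violating.
Others report (9, 16, 15): truth gives 0; report 15 gives 1 > 0. Violating.
Others report (9, 16, 16): truth gives 0; report 15 gives 1 > 0. Violating.
Others report (15, 9, 16): truth gives 0; report 15 gives 1 > 0. Violating.
Others report (3, 3, 3): truth gives 0; no alternative beats it.
Others report (3, 3, 5): truth gives 0; no alternative beats it.
(Checking all 125 profiles: 17 have a profitable deviation, 108 do not.)

17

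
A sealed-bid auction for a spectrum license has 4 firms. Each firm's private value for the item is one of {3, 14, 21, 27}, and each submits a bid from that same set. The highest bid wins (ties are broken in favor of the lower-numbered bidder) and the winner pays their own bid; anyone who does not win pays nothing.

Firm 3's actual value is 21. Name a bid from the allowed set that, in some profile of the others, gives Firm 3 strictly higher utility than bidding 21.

14

Suppose Firm 1 bids 3, Firm 2 bids 3 and Firm 4 bids 3.
Bid 21: wins, pays 21, utility 21 - 21 = 0.
Bid 14: wins, pays 14, utility 21 - 14 = 7.
So bidding 14 beats truth here (7 > 0).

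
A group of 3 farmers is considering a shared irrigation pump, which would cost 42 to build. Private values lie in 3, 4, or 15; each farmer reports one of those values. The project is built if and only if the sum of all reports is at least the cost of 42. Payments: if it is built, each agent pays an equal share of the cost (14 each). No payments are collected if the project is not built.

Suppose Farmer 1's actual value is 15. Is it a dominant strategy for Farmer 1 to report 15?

Yes

Check each profile of the others' reports and compare truth against every alternative report.
Others report (15, 15): truth gives 1, best alternative gives 0.
Others report (3, 3): truth gives 0, best alternative gives 0.
Others report (3, 4): truth gives 0, best alternative gives 0.
Others report (3, 15): truth gives 0, best alternative gives 0.
Others report (4, 3): truth gives 0, best alternative gives 0.
Others report (4, 4): truth gives 0, best alternative gives 0.
(Remaining 3 profiles checked similarly; truth is weakly best in each.)
In every case the truthful report is at least as good as any alternative, so it is a dominant strategy.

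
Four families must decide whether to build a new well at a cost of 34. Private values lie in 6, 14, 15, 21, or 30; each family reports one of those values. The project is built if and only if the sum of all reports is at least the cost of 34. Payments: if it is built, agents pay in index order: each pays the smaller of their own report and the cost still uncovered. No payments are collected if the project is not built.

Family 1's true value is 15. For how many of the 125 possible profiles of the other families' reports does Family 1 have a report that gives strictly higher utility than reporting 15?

Others report (6, 6, 14): truth gives 0; report 14 gives 1 > 0. Violating.
Others report (6, 6, 15): truth gives 0; report 14 gives 1 > 0. Violating.
Others report (6, 6, 21): truth gives 0; report 6 gives 9 > 0. Violating.
Others report (6, 6, 30): truth gives 0; report 6 gives 9 > 0. Violating.
Others report (6, 6, 6): truth gives 0; no alternative beats it.
(Checking all 125 profiles: 124 have a profitable deviation, 1 does not.)

124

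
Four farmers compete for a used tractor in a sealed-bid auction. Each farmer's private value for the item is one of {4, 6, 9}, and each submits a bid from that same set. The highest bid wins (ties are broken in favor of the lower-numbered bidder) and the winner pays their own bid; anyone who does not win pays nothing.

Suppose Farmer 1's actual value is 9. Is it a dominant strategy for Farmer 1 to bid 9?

Consider the case where Farmer 2 bids 4, Farmer 3 bids 4 and Farmer 4 bids 4.
Truthful bid 9: wins, pays 9, utility 9 - 9 = 0.
Bid 4 instead: wins, pays 4, utility 9 - 4 = 5.
Since 5 > 0, bidding 4 is strictly better here, so truthful bidding is not dominant.

No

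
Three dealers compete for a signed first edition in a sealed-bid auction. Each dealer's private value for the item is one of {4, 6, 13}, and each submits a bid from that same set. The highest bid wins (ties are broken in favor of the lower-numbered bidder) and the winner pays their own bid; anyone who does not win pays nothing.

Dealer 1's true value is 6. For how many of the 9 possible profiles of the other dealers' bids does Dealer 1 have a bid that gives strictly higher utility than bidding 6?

1

Others bid (4, 4): truth gives 0; bid 4 gives 2 > 0. Violating.
Others bid (4, 6): truth gives 0; no alternative beats it.
Others bid (4, 13): truth gives 0; no alternative beats it.
(Checking all 9 profiles: 1 has a profitable deviation, 8 do not.)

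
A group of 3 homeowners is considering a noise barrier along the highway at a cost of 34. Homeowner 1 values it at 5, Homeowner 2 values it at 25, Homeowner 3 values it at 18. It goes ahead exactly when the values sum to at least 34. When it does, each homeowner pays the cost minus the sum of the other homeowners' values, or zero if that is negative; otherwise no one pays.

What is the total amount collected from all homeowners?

15

Total value 48 ≥ cost 34, so it is built.
Homeowner 1: others sum to 43; max(0, 34 - 43) = 0.
Homeowner 2: others sum to 23; max(0, 34 - 23) = 11.
Homeowner 3: others sum to 30; max(0, 34 - 30) = 4.
Total collected = 0 + 11 + 4 = 15.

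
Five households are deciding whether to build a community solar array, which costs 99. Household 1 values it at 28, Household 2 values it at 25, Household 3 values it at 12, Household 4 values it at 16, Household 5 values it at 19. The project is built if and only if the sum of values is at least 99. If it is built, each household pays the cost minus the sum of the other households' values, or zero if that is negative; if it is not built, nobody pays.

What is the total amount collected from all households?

Total value 100 ≥ cost 99, so it is built.
Household 1: others sum to 72; max(0, 99 - 72) = 27.
Household 2: others sum to 75; max(0, 99 - 75) = 24.
Household 3: others sum to 88; max(0, 99 - 88) = 11.
Household 4: others sum to 84; max(0, 99 - 84) = 15.
Household 5: others sum to 81; max(0, 99 - 81) = 18.
Total collected = 27 + 24 + 11 + 15 + 18 = 95.

95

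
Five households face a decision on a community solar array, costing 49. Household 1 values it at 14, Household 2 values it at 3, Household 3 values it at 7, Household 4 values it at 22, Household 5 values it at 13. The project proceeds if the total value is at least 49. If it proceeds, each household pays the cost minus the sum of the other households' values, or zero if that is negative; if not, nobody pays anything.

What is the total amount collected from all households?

Total value 59 ≥ cost 49, so it is built.
Household 1: others sum to 45; max(0, 49 - 45) = 4.
Household 2: others sum to 56; max(0, 49 - 56) = 0.
Household 3: others sum to 52; max(0, 49 - 52) = 0.
Household 4: others sum to 37; max(0, 49 - 37) = 12.
Household 5: others sum to 46; max(0, 49 - 46) = 3.
Total collected = 4 + 0 + 0 + 12 + 3 = 19.

19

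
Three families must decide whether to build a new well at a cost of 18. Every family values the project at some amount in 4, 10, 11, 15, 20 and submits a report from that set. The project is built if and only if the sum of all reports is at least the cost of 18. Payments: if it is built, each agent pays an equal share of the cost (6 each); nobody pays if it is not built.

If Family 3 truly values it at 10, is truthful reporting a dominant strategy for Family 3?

Check each profile of the others' reports and compare truth against every alternative report.
Others report (4, 4): truth gives 4, best alternative gives 4.
Others report (4, 10): truth gives 4, best alternative gives 4.
Others report (4, 11): truth gives 4, best alternative gives 4.
Others report (4, 15): truth gives 4, best alternative gives 4.
Others report (4, 20): truth gives 4, best alternative gives 4.
Others report (10, 4): truth gives 4, best alternative gives 4.
(Remaining 19 profiles checked similarly; truth is weakly best in each.)
In every case the truthful report is at least as good as any alternative, so it is a dominant strategy.

Yes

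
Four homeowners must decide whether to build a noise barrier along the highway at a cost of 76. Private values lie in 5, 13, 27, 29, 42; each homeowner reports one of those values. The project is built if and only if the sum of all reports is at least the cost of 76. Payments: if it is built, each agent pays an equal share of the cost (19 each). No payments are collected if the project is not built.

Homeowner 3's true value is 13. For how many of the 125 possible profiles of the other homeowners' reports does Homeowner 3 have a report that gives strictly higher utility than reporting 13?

Others report (5, 29, 29): truth gives -6; report 5 gives 0 > -6. Violating.
Others report (13, 13, 42): truth gives -6; report 5 gives 0 > -6. Violating.
Others report (13, 27, 27): truth gives -6; report 5 gives 0 > -6. Violating.
Others report (13, 27, 29): truth gives -6; report 5 gives 0 > -6. Violating.
Others report (5, 5, 5): truth gives 0; no alternative beats it.
Others report (5, 5, 13): truth gives 0; no alternative beats it.
(Checking all 125 profiles: 15 have a profitable deviation, 110 do not.)

15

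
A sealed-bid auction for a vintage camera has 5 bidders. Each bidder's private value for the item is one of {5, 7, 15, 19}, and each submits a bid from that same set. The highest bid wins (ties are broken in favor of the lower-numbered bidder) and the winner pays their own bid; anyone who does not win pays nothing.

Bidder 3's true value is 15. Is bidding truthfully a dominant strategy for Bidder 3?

No

Consider the case where Bidder 1 bids 5, Bidder 2 bids 5, Bidder 4 bids 5 and Bidder 5 bids 5.
Truthful bid 15: wins, pays 15, utility 15 - 15 = 0.
Bid 7 instead: wins, pays 7, utility 15 - 7 = 8.
Since 8 > 0, bidding 7 is strictly better here, so truthful bidding is not dominant.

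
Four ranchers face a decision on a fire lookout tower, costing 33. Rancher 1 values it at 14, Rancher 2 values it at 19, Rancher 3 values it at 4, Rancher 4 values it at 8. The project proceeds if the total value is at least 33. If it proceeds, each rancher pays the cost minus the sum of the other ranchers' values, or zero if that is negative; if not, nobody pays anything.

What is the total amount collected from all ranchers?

9

Total value 45 ≥ cost 33, so it is built.
Rancher 1: others sum to 31; max(0, 33 - 31) = 2.
Rancher 2: others sum to 26; max(0, 33 - 26) = 7.
Rancher 3: others sum to 41; max(0, 33 - 41) = 0.
Rancher 4: others sum to 37; max(0, 33 - 37) = 0.
Total collected = 2 + 7 + 0 + 0 = 9.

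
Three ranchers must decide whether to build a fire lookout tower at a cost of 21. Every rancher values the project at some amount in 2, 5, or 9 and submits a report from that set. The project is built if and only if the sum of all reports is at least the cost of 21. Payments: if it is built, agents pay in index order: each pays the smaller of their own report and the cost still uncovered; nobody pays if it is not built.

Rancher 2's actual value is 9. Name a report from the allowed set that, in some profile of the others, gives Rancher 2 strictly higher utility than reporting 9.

5

Suppose Rancher 1 reports 9 and Rancher 3 reports 9.
Report 9: project built, pays 9, utility 9 - 9 = 0.
Report 5: project built, pays 5, utility 9 - 5 = 4.
So reporting 5 beats truth here (4 > 0).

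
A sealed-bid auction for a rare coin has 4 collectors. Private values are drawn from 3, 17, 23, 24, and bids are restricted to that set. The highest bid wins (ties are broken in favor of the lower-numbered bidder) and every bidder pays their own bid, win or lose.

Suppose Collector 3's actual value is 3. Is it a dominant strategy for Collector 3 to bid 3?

Check each profile of the others' bids and compare truth against every alternative bid.
Others bid (3, 3, 23): truth gives -3, best alternative gives -17.
Others bid (3, 3, 24): truth gives -3, best alternative gives -17.
Others bid (3, 17, 3): truth gives -3, best alternative gives -17.
Others bid (3, 17, 17): truth gives -3, best alternative gives -17.
Others bid (3, 17, 23): truth gives -3, best alternative gives -17.
Others bid (3, 17, 24): truth gives -3, best alternative gives -17.
(Remaining 58 profiles checked similarly; truth is weakly best in each.)
In every case the truthful bid is at least as good as any alternative, so it is a dominant strategy.

Yes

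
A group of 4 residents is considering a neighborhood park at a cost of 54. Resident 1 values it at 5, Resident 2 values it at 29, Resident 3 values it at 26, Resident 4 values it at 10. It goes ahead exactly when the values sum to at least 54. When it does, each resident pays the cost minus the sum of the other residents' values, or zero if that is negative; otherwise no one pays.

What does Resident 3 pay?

10

Total value 70 ≥ cost 54, so the project is built.
The other residents' values sum to 44.
Cost minus that sum is 54 - 44 = 10.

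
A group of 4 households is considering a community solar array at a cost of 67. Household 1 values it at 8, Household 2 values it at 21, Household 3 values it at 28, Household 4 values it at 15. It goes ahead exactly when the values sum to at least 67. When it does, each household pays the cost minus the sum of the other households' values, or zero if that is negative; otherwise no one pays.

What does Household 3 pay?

Total value 72 ≥ cost 67, so the project is built.
The other households' values sum to 44.
Cost minus that sum is 67 - 44 = 23.

23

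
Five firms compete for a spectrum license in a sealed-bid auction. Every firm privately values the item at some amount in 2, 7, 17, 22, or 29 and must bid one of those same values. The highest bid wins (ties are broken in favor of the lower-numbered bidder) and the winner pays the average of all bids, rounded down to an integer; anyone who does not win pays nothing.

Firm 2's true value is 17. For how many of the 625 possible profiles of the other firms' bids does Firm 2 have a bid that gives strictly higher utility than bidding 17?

204

Others bid (2, 2, 2, 2): truth gives 12; bid 7 gives 14 > 12. Violating.
Others bid (2, 2, 2, 7): truth gives 11; bid 7 gives 13 > 11. Violating.
Others bid (2, 2, 2, 22): truth gives 0; bid 22 gives 7 > 0. Violating.
Others bid (2, 2, 2, 29): truth gives 0; bid 29 gives 5 > 0. Violating.
Others bid (2, 2, 2, 17): truth gives 9; no alternative beats it.
Others bid (2, 2, 7, 17): truth gives 8; no alternative beats it.
(Checking all 625 profiles: 204 have a profitable deviation, 421 do not.)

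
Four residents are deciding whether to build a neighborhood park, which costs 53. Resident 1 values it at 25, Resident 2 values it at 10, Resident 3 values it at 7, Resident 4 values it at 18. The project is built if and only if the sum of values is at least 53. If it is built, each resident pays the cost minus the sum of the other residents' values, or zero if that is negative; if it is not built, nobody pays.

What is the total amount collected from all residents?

Total value 60 ≥ cost 53, so it is built.
Resident 1: others sum to 35; max(0, 53 - 35) = 18.
Resident 2: others sum to 50; max(0, 53 - 50) = 3.
Resident 3: others sum to 53; max(0, 53 - 53) = 0.
Resident 4: others sum to 42; max(0, 53 - 42) = 11.
Total collected = 18 + 3 + 0 + 11 = 32.

32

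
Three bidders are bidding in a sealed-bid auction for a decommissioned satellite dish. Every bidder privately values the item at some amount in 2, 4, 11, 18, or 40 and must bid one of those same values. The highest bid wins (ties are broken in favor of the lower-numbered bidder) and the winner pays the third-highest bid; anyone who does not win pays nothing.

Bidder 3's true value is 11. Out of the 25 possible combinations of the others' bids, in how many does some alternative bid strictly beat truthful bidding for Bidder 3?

8

Others bid (2, 11): truth gives 0; bid 18 gives 9 > 0. Violating.
Others bid (2, 18): truth gives 0; bid 40 gives 9 > 0. Violating.
Others bid (4, 11): truth gives 0; bid 18 gives 7 > 0. Violating.
Others bid (4, 18): truth gives 0; bid 40 gives 7 > 0. Violating.
Others bid (2, 2): truth gives 9; no alternative beats it.
Others bid (2, 4): truth gives 9; no alternative beats it.
(Checking all 25 profiles: 8 have a profitable deviation, 17 do not.)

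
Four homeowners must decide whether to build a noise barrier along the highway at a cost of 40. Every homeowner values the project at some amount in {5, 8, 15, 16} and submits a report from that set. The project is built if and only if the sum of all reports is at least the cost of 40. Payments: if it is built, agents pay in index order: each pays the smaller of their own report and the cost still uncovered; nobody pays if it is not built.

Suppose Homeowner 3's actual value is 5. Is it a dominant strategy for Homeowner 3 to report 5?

Check each profile of the others' reports and compare truth against every alternative report.
Others report (5, 15, 15): truth gives 0, best alternative gives -3.
Others report (5, 15, 16): truth gives 0, best alternative gives -3.
Others report (5, 16, 15): truth gives 0, best alternative gives -3.
Others report (5, 16, 16): truth gives 0, best alternative gives -3.
Others report (8, 8, 16): truth gives 0, best alternative gives -3.
Others report (8, 15, 15): truth gives 0, best alternative gives -3.
(Remaining 58 profiles checked similarly; truth is weakly best in each.)
In every case the truthful report is at least as good as any alternative, so it is a dominant strategy.

Yes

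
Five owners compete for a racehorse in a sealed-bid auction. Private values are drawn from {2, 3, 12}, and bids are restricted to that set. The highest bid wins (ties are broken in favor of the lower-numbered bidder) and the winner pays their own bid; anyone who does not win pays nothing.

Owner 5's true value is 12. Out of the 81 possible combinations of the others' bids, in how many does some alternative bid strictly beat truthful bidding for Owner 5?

1

Others bid (2, 2, 2, 2): truth gives 0; bid 3 gives 9 > 0. Violating.
Others bid (2, 2, 2, 3): truth gives 0; no alternative beats it.
Others bid (2, 2, 2, 12): truth gives 0; no alternative beats it.
(Checking all 81 profiles: 1 has a profitable deviation, 80 do not.)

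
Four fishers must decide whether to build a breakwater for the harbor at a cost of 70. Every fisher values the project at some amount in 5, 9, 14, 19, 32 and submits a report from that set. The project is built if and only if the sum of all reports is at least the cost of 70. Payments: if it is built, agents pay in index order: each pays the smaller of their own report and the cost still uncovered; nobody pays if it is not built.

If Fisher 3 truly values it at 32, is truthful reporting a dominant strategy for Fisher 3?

No

Consider the case where Fisher 1 reports 5, Fisher 2 reports 14 and Fisher 4 reports 32.
Truthful report 32: project built, pays 32, utility 32 - 32 = 0.
Report 19 instead: project built, pays 19, utility 32 - 19 = 13.
Since 13 > 0, reporting 19 is strictly better here, so truthful reporting is not dominant.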